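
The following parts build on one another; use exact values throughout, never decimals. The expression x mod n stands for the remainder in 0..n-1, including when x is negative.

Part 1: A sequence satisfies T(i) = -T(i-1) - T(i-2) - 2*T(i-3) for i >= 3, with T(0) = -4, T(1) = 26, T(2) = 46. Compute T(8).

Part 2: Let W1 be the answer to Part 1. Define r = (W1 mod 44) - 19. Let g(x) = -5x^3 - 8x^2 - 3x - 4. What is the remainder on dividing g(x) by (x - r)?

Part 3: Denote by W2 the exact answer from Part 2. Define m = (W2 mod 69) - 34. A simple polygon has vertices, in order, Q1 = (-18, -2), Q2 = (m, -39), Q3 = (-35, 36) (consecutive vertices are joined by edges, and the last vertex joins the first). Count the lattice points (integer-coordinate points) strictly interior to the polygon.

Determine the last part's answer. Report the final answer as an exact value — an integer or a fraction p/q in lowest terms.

Part 1: T(3) = -1*(46) - 1*(26) - 2*(-4) = -64; iterating: T(3)=-64, T(4)=-34, T(5)=6, T(6)=156, T(7)=-94, T(8)=-74; answer -74
Part 2: W1 = -74; r = -5; remainder = value at the root: -5*(-5)^3 - 8*(-5)^2 - 3*(-5)^1 - 4 = (625) + (-200) + (15) + (-4) = 436; answer 436
Part 3: W2 = 436; m = -12; cross terms: (-18*-39 - -12*-2)=678, (-12*36 - -35*-39)=-1797, (-35*-2 - -18*36)=718; twice the area = |-401| = 401; area = 401/2; boundary points = 1 + 1 + 1 = 3; strictly interior points = area - boundary/2 + 1 = 200; answer 200

200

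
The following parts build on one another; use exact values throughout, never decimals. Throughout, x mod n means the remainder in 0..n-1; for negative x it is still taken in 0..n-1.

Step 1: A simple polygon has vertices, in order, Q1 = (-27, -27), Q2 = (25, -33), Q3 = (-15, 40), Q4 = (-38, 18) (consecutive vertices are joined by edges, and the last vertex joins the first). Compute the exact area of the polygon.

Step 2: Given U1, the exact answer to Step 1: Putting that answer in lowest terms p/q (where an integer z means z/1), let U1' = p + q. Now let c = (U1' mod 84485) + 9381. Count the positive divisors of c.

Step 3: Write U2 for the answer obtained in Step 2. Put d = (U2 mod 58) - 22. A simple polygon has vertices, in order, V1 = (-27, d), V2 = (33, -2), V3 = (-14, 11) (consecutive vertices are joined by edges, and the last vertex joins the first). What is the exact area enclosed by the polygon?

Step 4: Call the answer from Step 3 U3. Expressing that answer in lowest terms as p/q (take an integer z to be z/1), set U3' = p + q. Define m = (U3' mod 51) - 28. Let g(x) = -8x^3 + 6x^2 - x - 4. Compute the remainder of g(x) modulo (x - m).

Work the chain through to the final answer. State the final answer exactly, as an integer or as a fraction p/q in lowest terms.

48614

Step 1: cross terms: (-27*-33 - 25*-27)=1566, (25*40 - -15*-33)=505, (-15*18 - -38*40)=1250, (-38*-27 - -27*18)=1512; twice the area = |4833| = 4833; area = 4833/2; answer 4833/2
Step 2: U1 = 4833/2; threaded value p + q = 4835; c = 14216; 14216 = 2^3 * 1777; number of divisors = (3+1) * (1+1) = 8; answer 8
Step 3: U2 = 8; d = -14; cross terms: (-27*-2 - 33*-14)=516, (33*11 - -14*-2)=335, (-14*-14 - -27*11)=493; twice the area = |1344| = 1344; area = 672; answer 672
Step 4: U3 = 672; threaded value p + q = 673; m = -18; remainder = value at the root: -8*(-18)^3 + 6*(-18)^2 - 1*(-18)^1 - 4 = (46656) + (1944) + (18) + (-4) = 48614; answer 48614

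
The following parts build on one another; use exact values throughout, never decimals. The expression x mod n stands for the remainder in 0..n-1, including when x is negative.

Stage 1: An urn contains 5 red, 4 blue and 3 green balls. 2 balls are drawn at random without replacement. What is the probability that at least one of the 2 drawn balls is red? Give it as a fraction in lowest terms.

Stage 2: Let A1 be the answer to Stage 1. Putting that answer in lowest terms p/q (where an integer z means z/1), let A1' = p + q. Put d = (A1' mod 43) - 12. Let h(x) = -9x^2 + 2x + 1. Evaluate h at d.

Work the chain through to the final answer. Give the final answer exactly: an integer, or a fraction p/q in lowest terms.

Stage 1: total draws C(12,2) = 66; complement C(7,2) = 21; favorable 66 - 21 = 45; P = 15/22; answer 15/22
Stage 2: A1 = 15/22; threaded value p + q = 37; d = 25; -9*(25)^2 + 2*(25)^1 + 1 = (-5625) + (50) + (1) = -5574; answer -5574

-5574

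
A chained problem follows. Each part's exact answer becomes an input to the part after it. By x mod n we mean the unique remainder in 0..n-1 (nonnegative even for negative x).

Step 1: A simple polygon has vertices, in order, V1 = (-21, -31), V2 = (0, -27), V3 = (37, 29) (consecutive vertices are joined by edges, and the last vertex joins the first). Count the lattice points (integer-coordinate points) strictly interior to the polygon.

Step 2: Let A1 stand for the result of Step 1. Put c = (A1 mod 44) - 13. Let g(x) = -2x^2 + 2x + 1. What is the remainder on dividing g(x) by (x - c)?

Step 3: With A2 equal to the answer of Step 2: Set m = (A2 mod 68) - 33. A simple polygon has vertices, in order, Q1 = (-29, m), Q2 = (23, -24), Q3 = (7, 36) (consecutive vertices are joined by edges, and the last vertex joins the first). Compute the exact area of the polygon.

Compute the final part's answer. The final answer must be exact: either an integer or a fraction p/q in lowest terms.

1112

Step 1: cross terms: (-21*-27 - 0*-31)=567, (0*29 - 37*-27)=999, (37*-31 - -21*29)=-538; twice the area = |1028| = 1028; area = 514; boundary points = 1 + 1 + 2 = 4; strictly interior points = area - boundary/2 + 1 = 513; answer 513
Step 2: A1 = 513; c = 16; remainder = value at the root: -2*(16)^2 + 2*(16)^1 + 1 = (-512) + (32) + (1) = -479; answer -479
Step 3: A2 = -479; m = 32; cross terms: (-29*-24 - 23*32)=-40, (23*36 - 7*-24)=996, (7*32 - -29*36)=1268; twice the area = |2224| = 2224; area = 1112; answer 1112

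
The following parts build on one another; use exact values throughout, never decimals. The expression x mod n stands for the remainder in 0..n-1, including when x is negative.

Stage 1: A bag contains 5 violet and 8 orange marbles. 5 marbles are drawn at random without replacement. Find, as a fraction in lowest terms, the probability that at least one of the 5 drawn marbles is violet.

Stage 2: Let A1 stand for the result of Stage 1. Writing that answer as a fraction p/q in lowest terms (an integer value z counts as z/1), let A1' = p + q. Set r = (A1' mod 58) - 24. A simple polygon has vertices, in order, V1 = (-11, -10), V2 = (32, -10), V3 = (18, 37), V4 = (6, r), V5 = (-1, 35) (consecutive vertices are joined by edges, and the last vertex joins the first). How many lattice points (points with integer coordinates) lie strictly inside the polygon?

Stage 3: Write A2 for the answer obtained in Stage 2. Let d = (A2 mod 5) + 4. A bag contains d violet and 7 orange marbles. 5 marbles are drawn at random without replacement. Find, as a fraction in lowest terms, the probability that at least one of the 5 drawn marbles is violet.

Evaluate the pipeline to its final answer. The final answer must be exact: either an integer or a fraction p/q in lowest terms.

Stage 1: total draws C(13,5) = 1287; complement C(8,5) = 56; favorable 1287 - 56 = 1231; P = 1231/1287; answer 1231/1287
Stage 2: A1 = 1231/1287; threaded value p + q = 2518; r = 0; cross terms: (-11*-10 - 32*-10)=430, (32*37 - 18*-10)=1364, (18*0 - 6*37)=-222, (6*35 - -1*0)=210, (-1*-10 - -11*35)=395; twice the area = |2177| = 2177; area = 2177/2; boundary points = 43 + 1 + 1 + 7 + 5 = 57; strictly interior points = area - boundary/2 + 1 = 1061; answer 1061
Stage 3: A2 = 1061; d = 5; total draws C(12,5) = 792; complement C(7,5) = 21; favorable 792 - 21 = 771; P = 257/264; answer 257/264

257/264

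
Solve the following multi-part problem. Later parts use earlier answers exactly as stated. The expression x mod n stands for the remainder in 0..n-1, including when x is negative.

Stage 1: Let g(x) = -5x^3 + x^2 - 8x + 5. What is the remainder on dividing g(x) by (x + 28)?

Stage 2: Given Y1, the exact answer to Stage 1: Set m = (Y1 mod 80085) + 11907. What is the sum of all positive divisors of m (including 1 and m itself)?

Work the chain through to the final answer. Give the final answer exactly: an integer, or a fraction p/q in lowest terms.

Stage 1: remainder = value at the root: -5*(-28)^3 + 1*(-28)^2 - 8*(-28)^1 + 5 = (109760) + (784) + (224) + (5) = 110773; answer 110773
Stage 2: Y1 = 110773; m = 42595; 42595 = 5 * 7 * 1217; sigma = (1 + 5) * (1 + 7) * (1 + 1217) = 6 * 8 * 1218 = 58464; answer 58464

58464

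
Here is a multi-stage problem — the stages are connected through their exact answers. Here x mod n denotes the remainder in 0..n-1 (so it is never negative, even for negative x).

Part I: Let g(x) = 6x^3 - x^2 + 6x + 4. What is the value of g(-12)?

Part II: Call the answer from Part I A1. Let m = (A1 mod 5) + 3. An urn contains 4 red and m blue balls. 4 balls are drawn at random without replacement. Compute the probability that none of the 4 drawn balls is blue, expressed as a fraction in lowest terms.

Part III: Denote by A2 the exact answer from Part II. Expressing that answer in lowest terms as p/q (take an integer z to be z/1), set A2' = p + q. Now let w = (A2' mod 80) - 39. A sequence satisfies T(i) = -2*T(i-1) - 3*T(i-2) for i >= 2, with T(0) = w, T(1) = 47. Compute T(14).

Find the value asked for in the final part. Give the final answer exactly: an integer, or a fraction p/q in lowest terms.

Part I: 6*(-12)^3 - 1*(-12)^2 + 6*(-12)^1 + 4 = (-10368) + (-144) + (-72) + (4) = -10580; answer -10580
Part II: A1 = -10580; m = 3; total draws C(7,4) = 35; favorable C(4,4) = 1; P = 1/35; answer 1/35
Part III: A2 = 1/35; threaded value p + q = 36; w = -3; T(2) = -2*(47) - 3*(-3) = -85; iterating: T(2)=-85, T(3)=29, T(4)=197, T(5)=-481, T(6)=371, T(7)=701, T(8)=-2515, T(9)=2927, T(10)=1691, T(11)=-12163, T(12)=19253, T(13)=-2017, T(14)=-53725; answer -53725

-53725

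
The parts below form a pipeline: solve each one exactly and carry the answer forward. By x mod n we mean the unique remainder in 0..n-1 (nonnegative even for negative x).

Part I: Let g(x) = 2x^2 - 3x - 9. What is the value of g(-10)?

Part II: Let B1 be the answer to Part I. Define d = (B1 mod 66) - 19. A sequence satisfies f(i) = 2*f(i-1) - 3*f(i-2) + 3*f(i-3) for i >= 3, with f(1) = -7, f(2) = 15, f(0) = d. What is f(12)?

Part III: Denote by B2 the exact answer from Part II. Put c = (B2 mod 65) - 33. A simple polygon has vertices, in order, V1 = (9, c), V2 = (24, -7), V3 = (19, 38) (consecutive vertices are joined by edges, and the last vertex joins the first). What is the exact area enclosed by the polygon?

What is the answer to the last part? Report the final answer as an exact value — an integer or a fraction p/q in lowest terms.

Part I: 2*(-10)^2 - 3*(-10)^1 - 9 = (200) + (30) + (-9) = 221; answer 221
Part II: B1 = 221; d = 4; f(3) = 2*(15) - 3*(-7) + 3*(4) = 63; iterating: f(3)=63, f(4)=60, f(5)=-24, f(6)=-39, f(7)=174, f(8)=393, f(9)=147, f(10)=-363, f(11)=12, f(12)=1554; answer 1554
Part III: B2 = 1554; c = 26; cross terms: (9*-7 - 24*26)=-687, (24*38 - 19*-7)=1045, (19*26 - 9*38)=152; twice the area = |510| = 510; area = 255; answer 255

255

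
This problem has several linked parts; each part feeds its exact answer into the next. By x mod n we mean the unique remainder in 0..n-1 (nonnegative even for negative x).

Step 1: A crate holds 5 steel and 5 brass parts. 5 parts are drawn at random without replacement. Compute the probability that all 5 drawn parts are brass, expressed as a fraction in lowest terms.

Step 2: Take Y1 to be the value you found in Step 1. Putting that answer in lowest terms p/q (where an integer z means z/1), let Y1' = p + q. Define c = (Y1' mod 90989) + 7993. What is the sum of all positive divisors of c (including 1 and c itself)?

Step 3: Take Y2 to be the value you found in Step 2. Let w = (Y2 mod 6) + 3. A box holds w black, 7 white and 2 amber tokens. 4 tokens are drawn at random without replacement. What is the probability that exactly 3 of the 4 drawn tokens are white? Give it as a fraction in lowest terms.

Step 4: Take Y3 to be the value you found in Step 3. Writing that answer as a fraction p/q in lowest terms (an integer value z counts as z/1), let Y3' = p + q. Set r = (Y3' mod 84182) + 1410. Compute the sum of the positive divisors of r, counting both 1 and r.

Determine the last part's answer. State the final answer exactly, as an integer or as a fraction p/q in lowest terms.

2910

Step 1: total draws C(10,5) = 252; favorable C(5,5) = 1; P = 1/252; answer 1/252
Step 2: Y1 = 1/252; threaded value p + q = 253; c = 8246; 8246 = 2 * 7 * 19 * 31; sigma = (1 + 2) * (1 + 7) * (1 + 19) * (1 + 31) = 3 * 8 * 20 * 32 = 15360; answer 15360
Step 3: Y2 = 15360; w = 3; total draws C(12,4) = 495; favorable C(7,3)*C(5,1) = 175; P = 35/99; answer 35/99
Step 4: Y3 = 35/99; threaded value p + q = 134; r = 1544; 1544 = 2^3 * 193; sigma = (1 + 2 + 4 + 8) * (1 + 193) = 15 * 194 = 2910; answer 2910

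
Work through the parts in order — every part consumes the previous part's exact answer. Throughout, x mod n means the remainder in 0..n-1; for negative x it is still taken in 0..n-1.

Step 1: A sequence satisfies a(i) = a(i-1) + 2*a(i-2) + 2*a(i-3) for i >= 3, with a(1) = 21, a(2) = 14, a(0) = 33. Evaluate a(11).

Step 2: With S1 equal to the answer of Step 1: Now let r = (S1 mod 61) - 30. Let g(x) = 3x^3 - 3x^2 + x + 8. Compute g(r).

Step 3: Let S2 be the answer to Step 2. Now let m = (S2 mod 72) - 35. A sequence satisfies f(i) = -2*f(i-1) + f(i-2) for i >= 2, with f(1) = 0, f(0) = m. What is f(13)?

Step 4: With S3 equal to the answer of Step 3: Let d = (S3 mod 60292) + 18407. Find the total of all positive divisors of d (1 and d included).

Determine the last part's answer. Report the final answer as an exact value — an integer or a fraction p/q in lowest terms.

111456

Step 1: a(3) = 1*(14) + 2*(21) + 2*(33) = 122; iterating: a(3)=122, a(4)=192, a(5)=464, a(6)=1092, a(7)=2404, a(8)=5516, a(9)=12508, a(10)=28348, a(11)=64396; answer 64396
Step 2: S1 = 64396; r = 11; 3*(11)^3 - 3*(11)^2 + 1*(11)^1 + 8 = (3993) + (-363) + (11) + (8) = 3649; answer 3649
Step 3: S2 = 3649; m = 14; f(2) = -2*(0) + 1*(14) = 14; iterating: f(2)=14, f(3)=-28, f(4)=70, f(5)=-168, f(6)=406, f(7)=-980, f(8)=2366, f(9)=-5712, f(10)=13790, f(11)=-33292, f(12)=80374, f(13)=-194040; answer -194040
Step 4: S3 = -194040; d = 65535; 65535 = 3 * 5 * 17 * 257; sigma = (1 + 3) * (1 + 5) * (1 + 17) * (1 + 257) = 4 * 6 * 18 * 258 = 111456; answer 111456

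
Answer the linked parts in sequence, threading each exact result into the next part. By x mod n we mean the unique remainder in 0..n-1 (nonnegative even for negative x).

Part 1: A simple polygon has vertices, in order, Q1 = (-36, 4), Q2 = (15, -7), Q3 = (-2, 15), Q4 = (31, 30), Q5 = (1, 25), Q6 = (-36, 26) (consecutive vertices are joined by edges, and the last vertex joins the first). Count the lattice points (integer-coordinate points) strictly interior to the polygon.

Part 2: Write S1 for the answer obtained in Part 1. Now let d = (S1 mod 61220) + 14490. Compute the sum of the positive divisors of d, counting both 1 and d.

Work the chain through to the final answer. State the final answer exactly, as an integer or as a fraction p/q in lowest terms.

28800

Part 1: cross terms: (-36*-7 - 15*4)=192, (15*15 - -2*-7)=211, (-2*30 - 31*15)=-525, (31*25 - 1*30)=745, (1*26 - -36*25)=926, (-36*4 - -36*26)=792; twice the area = |2341| = 2341; area = 2341/2; boundary points = 1 + 1 + 3 + 5 + 1 + 22 = 33; strictly interior points = area - boundary/2 + 1 = 1155; answer 1155
Part 2: S1 = 1155; d = 15645; 15645 = 3 * 5 * 7 * 149; sigma = (1 + 3) * (1 + 5) * (1 + 7) * (1 + 149) = 4 * 6 * 8 * 150 = 28800; answer 28800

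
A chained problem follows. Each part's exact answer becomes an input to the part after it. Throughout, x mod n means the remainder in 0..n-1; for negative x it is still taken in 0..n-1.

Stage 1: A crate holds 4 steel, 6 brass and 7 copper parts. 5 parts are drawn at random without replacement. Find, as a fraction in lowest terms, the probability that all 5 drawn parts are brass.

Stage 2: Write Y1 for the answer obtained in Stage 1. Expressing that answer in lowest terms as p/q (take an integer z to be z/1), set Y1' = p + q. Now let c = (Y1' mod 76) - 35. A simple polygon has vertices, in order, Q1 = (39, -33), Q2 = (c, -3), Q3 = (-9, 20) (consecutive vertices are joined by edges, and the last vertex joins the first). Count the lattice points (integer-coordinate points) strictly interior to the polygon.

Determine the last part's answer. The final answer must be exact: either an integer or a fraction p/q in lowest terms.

269

Stage 1: total draws C(17,5) = 6188; favorable C(6,5) = 6; P = 3/3094; answer 3/3094
Stage 2: Y1 = 3/3094; threaded value p + q = 3097; c = 22; cross terms: (39*-3 - 22*-33)=609, (22*20 - -9*-3)=413, (-9*-33 - 39*20)=-483; twice the area = |539| = 539; area = 539/2; boundary points = 1 + 1 + 1 = 3; strictly interior points = area - boundary/2 + 1 = 269; answer 269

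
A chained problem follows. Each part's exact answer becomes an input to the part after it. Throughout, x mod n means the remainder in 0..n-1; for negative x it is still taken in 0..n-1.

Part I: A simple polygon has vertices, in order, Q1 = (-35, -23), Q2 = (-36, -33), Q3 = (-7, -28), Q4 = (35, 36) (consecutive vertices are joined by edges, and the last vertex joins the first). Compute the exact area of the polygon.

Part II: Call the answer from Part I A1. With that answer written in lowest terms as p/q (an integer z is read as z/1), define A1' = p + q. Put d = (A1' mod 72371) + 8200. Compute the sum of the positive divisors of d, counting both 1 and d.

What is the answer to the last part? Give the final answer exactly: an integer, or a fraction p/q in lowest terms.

11124

Part I: cross terms: (-35*-33 - -36*-23)=327, (-36*-28 - -7*-33)=777, (-7*36 - 35*-28)=728, (35*-23 - -35*36)=455; twice the area = |2287| = 2287; area = 2287/2; answer 2287/2
Part II: A1 = 2287/2; threaded value p + q = 2289; d = 10489; 10489 = 17 * 617; sigma = (1 + 17) * (1 + 617) = 18 * 618 = 11124; answer 11124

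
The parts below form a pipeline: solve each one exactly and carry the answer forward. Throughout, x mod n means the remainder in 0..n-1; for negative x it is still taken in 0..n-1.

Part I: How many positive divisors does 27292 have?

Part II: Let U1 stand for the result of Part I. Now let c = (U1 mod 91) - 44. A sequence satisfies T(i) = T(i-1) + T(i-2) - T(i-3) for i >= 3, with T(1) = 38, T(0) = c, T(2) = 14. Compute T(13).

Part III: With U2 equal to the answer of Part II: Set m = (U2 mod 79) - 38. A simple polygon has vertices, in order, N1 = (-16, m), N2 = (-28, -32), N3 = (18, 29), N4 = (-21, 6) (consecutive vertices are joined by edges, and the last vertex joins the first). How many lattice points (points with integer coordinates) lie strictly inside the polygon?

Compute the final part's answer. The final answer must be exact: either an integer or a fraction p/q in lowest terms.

526

Part I: 27292 = 2^2 * 6823; number of divisors = (2+1) * (1+1) = 6; answer 6
Part II: U1 = 6; c = -38; T(3) = 1*(14) + 1*(38) - 1*(-38) = 90; iterating: T(3)=90, T(4)=66, T(5)=142, T(6)=118, T(7)=194, T(8)=170, T(9)=246, T(10)=222, T(11)=298, T(12)=274, T(13)=350; answer 350
Part III: U2 = 350; m = -4; cross terms: (-16*-32 - -28*-4)=400, (-28*29 - 18*-32)=-236, (18*6 - -21*29)=717, (-21*-4 - -16*6)=180; twice the area = |1061| = 1061; area = 1061/2; boundary points = 4 + 1 + 1 + 5 = 11; strictly interior points = area - boundary/2 + 1 = 526; answer 526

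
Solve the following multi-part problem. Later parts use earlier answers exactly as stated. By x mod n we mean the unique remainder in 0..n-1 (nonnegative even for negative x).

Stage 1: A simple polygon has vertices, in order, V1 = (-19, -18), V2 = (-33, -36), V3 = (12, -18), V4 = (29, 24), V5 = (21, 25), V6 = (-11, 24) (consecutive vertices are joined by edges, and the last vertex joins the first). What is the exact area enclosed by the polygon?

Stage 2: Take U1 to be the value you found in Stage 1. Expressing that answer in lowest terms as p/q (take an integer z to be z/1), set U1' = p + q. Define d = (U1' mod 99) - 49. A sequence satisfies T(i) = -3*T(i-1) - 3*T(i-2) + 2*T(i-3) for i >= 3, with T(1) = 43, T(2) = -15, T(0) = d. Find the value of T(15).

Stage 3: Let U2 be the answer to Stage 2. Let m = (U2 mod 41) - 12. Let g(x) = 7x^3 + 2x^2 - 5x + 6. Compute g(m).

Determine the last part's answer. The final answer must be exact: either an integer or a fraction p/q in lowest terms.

7156

Stage 1: cross terms: (-19*-36 - -33*-18)=90, (-33*-18 - 12*-36)=1026, (12*24 - 29*-18)=810, (29*25 - 21*24)=221, (21*24 - -11*25)=779, (-11*-18 - -19*24)=654; twice the area = |3580| = 3580; area = 1790; answer 1790
Stage 2: U1 = 1790; threaded value p + q = 1791; d = -40; T(3) = -3*(-15) - 3*(43) + 2*(-40) = -164; iterating: T(3)=-164, T(4)=623, T(5)=-1407, T(6)=2024, T(7)=-605, T(8)=-7071, T(9)=27076, T(10)=-61225, T(11)=88305, T(12)=-27088, T(13)=-306101, T(14)=1176177, T(15)=-2664404; answer -2664404
Stage 3: U2 = -2664404; m = 10; 7*(10)^3 + 2*(10)^2 - 5*(10)^1 + 6 = (7000) + (200) + (-50) + (6) = 7156; answer 7156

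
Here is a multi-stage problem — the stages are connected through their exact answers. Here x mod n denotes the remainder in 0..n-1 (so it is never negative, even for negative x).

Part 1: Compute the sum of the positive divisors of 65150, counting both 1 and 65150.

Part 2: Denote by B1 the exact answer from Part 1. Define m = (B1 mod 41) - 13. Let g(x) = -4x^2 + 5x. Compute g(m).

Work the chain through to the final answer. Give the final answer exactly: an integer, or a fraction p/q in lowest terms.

Part 1: 65150 = 2 * 5^2 * 1303; sigma = (1 + 2) * (1 + 5 + 25) * (1 + 1303) = 3 * 31 * 1304 = 121272; answer 121272
Part 2: B1 = 121272; m = 22; -4*(22)^2 + 5*(22)^1 = (-1936) + (110) = -1826; answer -1826

-1826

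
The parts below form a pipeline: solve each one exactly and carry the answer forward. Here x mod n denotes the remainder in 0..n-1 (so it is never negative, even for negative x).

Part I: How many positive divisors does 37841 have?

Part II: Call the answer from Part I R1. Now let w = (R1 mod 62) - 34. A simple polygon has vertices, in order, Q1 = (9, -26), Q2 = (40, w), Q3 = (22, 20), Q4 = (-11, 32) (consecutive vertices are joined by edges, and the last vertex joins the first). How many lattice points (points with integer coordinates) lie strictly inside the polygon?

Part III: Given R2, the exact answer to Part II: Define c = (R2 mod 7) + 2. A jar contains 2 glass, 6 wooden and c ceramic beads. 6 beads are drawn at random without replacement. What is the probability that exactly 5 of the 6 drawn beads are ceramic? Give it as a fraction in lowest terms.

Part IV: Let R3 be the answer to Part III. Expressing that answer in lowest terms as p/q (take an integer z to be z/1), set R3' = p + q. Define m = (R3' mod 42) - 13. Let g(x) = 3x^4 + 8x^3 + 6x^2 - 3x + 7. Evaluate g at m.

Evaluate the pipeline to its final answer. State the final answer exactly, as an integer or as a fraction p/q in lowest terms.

76867

Part I: 37841 = 79 * 479; number of divisors = (1+1) * (1+1) = 4; answer 4
Part II: R1 = 4; w = -30; cross terms: (9*-30 - 40*-26)=770, (40*20 - 22*-30)=1460, (22*32 - -11*20)=924, (-11*-26 - 9*32)=-2; twice the area = |3152| = 3152; area = 1576; boundary points = 1 + 2 + 3 + 2 = 8; strictly interior points = area - boundary/2 + 1 = 1573; answer 1573
Part III: R2 = 1573; c = 7; total draws C(15,6) = 5005; favorable C(7,5)*C(8,1) = 168; P = 24/715; answer 24/715
Part IV: R3 = 24/715; threaded value p + q = 739; m = 12; 3*(12)^4 + 8*(12)^3 + 6*(12)^2 - 3*(12)^1 + 7 = (62208) + (13824) + (864) + (-36) + (7) = 76867; answer 76867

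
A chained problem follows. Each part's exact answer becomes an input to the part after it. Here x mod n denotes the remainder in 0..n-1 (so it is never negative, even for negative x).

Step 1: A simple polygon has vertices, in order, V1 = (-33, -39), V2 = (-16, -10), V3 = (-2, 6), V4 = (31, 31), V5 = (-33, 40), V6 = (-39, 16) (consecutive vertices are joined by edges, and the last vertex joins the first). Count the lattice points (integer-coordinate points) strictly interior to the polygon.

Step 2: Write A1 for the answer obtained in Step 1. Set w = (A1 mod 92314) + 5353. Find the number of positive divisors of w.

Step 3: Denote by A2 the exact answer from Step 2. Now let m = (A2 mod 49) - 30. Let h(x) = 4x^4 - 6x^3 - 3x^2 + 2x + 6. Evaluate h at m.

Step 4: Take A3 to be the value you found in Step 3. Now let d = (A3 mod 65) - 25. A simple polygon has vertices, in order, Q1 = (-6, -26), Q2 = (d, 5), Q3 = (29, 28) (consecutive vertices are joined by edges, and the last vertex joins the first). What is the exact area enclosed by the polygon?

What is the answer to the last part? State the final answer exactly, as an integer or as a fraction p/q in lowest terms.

Step 1: cross terms: (-33*-10 - -16*-39)=-294, (-16*6 - -2*-10)=-116, (-2*31 - 31*6)=-248, (31*40 - -33*31)=2263, (-33*16 - -39*40)=1032, (-39*-39 - -33*16)=2049; twice the area = |4686| = 4686; area = 2343; boundary points = 1 + 2 + 1 + 1 + 6 + 1 = 12; strictly interior points = area - boundary/2 + 1 = 2338; answer 2338
Step 2: A1 = 2338; w = 7691; 7691 is prime, so its only divisors are 1 and 7691; count = 2; answer 2
Step 3: A2 = 2; m = -28; 4*(-28)^4 - 6*(-28)^3 - 3*(-28)^2 + 2*(-28)^1 + 6 = (2458624) + (131712) + (-2352) + (-56) + (6) = 2587934; answer 2587934
Step 4: A3 = 2587934; d = -1; cross terms: (-6*5 - -1*-26)=-56, (-1*28 - 29*5)=-173, (29*-26 - -6*28)=-586; twice the area = |-815| = 815; area = 815/2; answer 815/2

815/2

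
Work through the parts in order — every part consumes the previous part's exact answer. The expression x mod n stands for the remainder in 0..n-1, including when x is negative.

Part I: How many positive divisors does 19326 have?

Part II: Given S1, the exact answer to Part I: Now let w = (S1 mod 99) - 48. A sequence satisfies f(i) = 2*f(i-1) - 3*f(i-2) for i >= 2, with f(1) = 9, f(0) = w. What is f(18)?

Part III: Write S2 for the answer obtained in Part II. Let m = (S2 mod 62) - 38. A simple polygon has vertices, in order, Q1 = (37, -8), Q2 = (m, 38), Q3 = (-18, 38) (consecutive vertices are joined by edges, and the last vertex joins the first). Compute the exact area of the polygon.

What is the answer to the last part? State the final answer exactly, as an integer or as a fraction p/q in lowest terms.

Part I: 19326 = 2 * 3 * 3221; number of divisors = (1+1) * (1+1) * (1+1) = 8; answer 8
Part II: S1 = 8; w = -40; f(2) = 2*(9) - 3*(-40) = 138; iterating: f(2)=138, f(3)=249, f(4)=84, f(5)=-579, f(6)=-1410, f(7)=-1083, f(8)=2064, f(9)=7377, f(10)=8562, f(11)=-5007, f(12)=-35700, f(13)=-56379, f(14)=-5658, f(15)=157821, f(16)=332616, f(17)=191769, f(18)=-614310; answer -614310
Part III: S2 = -614310; m = 10; cross terms: (37*38 - 10*-8)=1486, (10*38 - -18*38)=1064, (-18*-8 - 37*38)=-1262; twice the area = |1288| = 1288; area = 644; answer 644

644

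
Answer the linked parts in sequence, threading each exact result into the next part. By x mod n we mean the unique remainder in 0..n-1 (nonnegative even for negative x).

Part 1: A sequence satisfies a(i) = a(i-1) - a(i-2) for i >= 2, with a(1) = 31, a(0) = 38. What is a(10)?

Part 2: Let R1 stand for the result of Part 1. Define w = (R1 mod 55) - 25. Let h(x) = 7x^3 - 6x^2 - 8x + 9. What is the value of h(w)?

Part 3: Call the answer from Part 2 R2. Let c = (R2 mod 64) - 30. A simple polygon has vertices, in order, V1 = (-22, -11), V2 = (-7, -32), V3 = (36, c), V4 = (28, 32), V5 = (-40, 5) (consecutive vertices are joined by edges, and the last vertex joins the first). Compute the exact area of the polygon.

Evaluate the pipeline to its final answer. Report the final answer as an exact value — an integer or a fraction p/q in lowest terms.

5811/2

Part 1: a(2) = 1*(31) - 1*(38) = -7; iterating: a(2)=-7, a(3)=-38, a(4)=-31, a(5)=7, a(6)=38, a(7)=31, a(8)=-7, a(9)=-38, a(10)=-31; answer -31
Part 2: R1 = -31; w = -1; 7*(-1)^3 - 6*(-1)^2 - 8*(-1)^1 + 9 = (-7) + (-6) + (8) + (9) = 4; answer 4
Part 3: R2 = 4; c = -26; cross terms: (-22*-32 - -7*-11)=627, (-7*-26 - 36*-32)=1334, (36*32 - 28*-26)=1880, (28*5 - -40*32)=1420, (-40*-11 - -22*5)=550; twice the area = |5811| = 5811; area = 5811/2; answer 5811/2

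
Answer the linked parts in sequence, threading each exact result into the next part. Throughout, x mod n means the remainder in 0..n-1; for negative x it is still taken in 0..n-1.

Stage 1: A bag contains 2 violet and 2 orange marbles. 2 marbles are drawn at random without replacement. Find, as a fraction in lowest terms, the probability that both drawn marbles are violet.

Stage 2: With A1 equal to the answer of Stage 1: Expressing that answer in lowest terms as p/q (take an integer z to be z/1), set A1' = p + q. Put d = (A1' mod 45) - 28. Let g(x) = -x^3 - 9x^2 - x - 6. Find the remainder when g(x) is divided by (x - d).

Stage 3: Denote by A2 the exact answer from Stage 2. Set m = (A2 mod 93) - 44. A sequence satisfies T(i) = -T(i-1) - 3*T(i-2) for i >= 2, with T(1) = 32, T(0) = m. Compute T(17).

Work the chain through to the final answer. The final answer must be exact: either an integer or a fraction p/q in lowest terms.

Stage 1: total draws C(4,2) = 6; favorable C(2,2) = 1; P = 1/6; answer 1/6
Stage 2: A1 = 1/6; threaded value p + q = 7; d = -21; remainder = value at the root: -1*(-21)^3 - 9*(-21)^2 - 1*(-21)^1 - 6 = (9261) + (-3969) + (21) + (-6) = 5307; answer 5307
Stage 3: A2 = 5307; m = -38; T(2) = -1*(32) - 3*(-38) = 82; iterating: T(2)=82, T(3)=-178, T(4)=-68, T(5)=602, T(6)=-398, T(7)=-1408, T(8)=2602, T(9)=1622, T(10)=-9428, T(11)=4562, T(12)=23722, T(13)=-37408, T(14)=-33758, T(15)=145982, T(16)=-44708, T(17)=-393238; answer -393238

-393238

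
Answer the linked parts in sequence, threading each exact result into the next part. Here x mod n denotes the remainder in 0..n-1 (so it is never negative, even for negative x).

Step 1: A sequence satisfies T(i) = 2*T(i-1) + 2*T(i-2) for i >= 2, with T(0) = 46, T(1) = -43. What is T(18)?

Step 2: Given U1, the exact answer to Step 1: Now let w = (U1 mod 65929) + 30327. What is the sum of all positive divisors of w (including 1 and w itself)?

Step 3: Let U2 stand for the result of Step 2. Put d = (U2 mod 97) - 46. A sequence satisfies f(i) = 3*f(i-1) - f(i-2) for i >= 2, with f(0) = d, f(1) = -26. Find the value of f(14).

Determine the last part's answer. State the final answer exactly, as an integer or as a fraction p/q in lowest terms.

Step 1: T(2) = 2*(-43) + 2*(46) = 6; iterating: T(2)=6, T(3)=-74, T(4)=-136, T(5)=-420, T(6)=-1112, T(7)=-3064, T(8)=-8352, T(9)=-22832, T(10)=-62368, T(11)=-170400, T(12)=-465536, T(13)=-1271872, T(14)=-3474816, T(15)=-9493376, T(16)=-25936384, T(17)=-70859520, T(18)=-193591808; answer -193591808
Step 2: U1 = -193591808; w = 71992; 71992 = 2^3 * 8999; sigma = (1 + 2 + 4 + 8) * (1 + 8999) = 15 * 9000 = 135000; answer 135000
Step 3: U2 = 135000; d = 27; f(2) = 3*(-26) - 1*(27) = -105; iterating: f(2)=-105, f(3)=-289, f(4)=-762, f(5)=-1997, f(6)=-5229, f(7)=-13690, f(8)=-35841, f(9)=-93833, f(10)=-245658, f(11)=-643141, f(12)=-1683765, f(13)=-4408154, f(14)=-11540697; answer -11540697

-11540697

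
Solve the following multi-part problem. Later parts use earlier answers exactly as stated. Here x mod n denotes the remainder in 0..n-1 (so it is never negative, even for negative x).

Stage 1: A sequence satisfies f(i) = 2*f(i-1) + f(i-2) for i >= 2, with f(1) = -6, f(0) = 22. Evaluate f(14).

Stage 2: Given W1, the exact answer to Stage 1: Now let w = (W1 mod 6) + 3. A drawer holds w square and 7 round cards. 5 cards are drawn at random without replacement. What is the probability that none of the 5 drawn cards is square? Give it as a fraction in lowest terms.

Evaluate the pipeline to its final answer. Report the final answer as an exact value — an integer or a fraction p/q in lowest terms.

7/264

Stage 1: f(2) = 2*(-6) + 1*(22) = 10; iterating: f(2)=10, f(3)=14, f(4)=38, f(5)=90, f(6)=218, f(7)=526, f(8)=1270, f(9)=3066, f(10)=7402, f(11)=17870, f(12)=43142, f(13)=104154, f(14)=251450; answer 251450
Stage 2: W1 = 251450; w = 5; total draws C(12,5) = 792; favorable C(7,5) = 21; P = 7/264; answer 7/264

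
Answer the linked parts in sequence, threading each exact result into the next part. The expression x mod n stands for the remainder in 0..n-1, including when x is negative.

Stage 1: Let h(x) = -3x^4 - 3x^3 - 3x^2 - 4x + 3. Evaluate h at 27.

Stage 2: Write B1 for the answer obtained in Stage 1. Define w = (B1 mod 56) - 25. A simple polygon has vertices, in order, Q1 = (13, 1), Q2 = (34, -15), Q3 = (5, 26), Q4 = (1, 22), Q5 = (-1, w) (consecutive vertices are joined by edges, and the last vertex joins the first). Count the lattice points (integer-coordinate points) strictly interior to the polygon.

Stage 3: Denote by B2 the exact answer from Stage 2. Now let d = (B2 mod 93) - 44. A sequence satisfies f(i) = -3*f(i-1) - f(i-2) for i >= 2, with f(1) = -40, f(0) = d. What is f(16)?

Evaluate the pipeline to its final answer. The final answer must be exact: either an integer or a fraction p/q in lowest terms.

123742120

Stage 1: -3*(27)^4 - 3*(27)^3 - 3*(27)^2 - 4*(27)^1 + 3 = (-1594323) + (-59049) + (-2187) + (-108) + (3) = -1655664; answer -1655664
Stage 2: B1 = -1655664; w = 7; cross terms: (13*-15 - 34*1)=-229, (34*26 - 5*-15)=959, (5*22 - 1*26)=84, (1*7 - -1*22)=29, (-1*1 - 13*7)=-92; twice the area = |751| = 751; area = 751/2; boundary points = 1 + 1 + 4 + 1 + 2 = 9; strictly interior points = area - boundary/2 + 1 = 372; answer 372
Stage 3: B2 = 372; d = -44; f(2) = -3*(-40) - 1*(-44) = 164; iterating: f(2)=164, f(3)=-452, f(4)=1192, f(5)=-3124, f(6)=8180, f(7)=-21416, f(8)=56068, f(9)=-146788, f(10)=384296, f(11)=-1006100, f(12)=2634004, f(13)=-6895912, f(14)=18053732, f(15)=-47265284, f(16)=123742120; answer 123742120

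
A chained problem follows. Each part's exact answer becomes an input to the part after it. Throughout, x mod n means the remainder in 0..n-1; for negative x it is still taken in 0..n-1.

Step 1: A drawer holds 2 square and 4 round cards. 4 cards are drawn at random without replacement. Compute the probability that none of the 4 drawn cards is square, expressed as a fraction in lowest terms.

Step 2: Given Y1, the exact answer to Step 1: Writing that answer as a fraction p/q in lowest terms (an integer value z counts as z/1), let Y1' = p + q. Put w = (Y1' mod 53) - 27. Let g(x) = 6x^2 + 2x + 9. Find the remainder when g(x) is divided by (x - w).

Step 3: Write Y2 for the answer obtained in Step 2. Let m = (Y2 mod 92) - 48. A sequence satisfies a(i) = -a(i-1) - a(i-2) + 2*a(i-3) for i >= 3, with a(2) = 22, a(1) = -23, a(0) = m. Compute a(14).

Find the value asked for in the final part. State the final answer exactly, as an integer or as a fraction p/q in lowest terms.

10390

Step 1: total draws C(6,4) = 15; favorable C(4,4) = 1; P = 1/15; answer 1/15
Step 2: Y1 = 1/15; threaded value p + q = 16; w = -11; remainder = value at the root: 6*(-11)^2 + 2*(-11)^1 + 9 = (726) + (-22) + (9) = 713; answer 713
Step 3: Y2 = 713; m = 21; a(3) = -1*(22) - 1*(-23) + 2*(21) = 43; iterating: a(3)=43, a(4)=-111, a(5)=112, a(6)=85, a(7)=-419, a(8)=558, a(9)=31, a(10)=-1427, a(11)=2512, a(12)=-1023, a(13)=-4343, a(14)=10390; answer 10390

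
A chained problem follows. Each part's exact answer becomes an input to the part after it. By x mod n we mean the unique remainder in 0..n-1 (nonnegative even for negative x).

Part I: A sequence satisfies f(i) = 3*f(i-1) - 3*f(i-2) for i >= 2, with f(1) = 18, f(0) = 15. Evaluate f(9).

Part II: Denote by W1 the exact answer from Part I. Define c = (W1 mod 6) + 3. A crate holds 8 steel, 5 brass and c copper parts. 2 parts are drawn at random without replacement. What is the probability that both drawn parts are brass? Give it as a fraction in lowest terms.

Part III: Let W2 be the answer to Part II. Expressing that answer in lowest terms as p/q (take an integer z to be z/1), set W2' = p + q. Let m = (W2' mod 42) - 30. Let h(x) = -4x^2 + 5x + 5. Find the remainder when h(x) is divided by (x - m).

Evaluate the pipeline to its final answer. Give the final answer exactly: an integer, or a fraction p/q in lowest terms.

-1236

Part I: f(2) = 3*(18) - 3*(15) = 9; iterating: f(2)=9, f(3)=-27, f(4)=-108, f(5)=-243, f(6)=-405, f(7)=-486, f(8)=-243, f(9)=729; answer 729
Part II: W1 = 729; c = 6; total draws C(19,2) = 171; favorable C(5,2) = 10; P = 10/171; answer 10/171
Part III: W2 = 10/171; threaded value p + q = 181; m = -17; remainder = value at the root: -4*(-17)^2 + 5*(-17)^1 + 5 = (-1156) + (-85) + (5) = -1236; answer -1236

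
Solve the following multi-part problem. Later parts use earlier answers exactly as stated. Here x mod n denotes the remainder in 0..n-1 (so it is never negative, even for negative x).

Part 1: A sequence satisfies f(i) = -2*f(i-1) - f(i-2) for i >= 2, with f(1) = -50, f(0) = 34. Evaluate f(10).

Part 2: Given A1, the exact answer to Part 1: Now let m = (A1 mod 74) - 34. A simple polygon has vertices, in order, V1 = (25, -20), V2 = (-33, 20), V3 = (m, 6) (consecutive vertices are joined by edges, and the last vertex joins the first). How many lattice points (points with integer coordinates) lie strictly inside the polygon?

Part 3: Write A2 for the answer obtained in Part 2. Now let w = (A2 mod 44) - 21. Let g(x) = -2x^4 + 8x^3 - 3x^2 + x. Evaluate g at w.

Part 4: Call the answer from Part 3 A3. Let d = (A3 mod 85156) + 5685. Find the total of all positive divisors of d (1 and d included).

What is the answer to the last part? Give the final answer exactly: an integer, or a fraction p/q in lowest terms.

Part 1: f(2) = -2*(-50) - 1*(34) = 66; iterating: f(2)=66, f(3)=-82, f(4)=98, f(5)=-114, f(6)=130, f(7)=-146, f(8)=162, f(9)=-178, f(10)=194; answer 194
Part 2: A1 = 194; m = 12; cross terms: (25*20 - -33*-20)=-160, (-33*6 - 12*20)=-438, (12*-20 - 25*6)=-390; twice the area = |-988| = 988; area = 494; boundary points = 2 + 1 + 13 = 16; strictly interior points = area - boundary/2 + 1 = 487; answer 487
Part 3: A2 = 487; w = -18; -2*(-18)^4 + 8*(-18)^3 - 3*(-18)^2 + 1*(-18)^1 = (-209952) + (-46656) + (-972) + (-18) = -257598; answer -257598
Part 4: A3 = -257598; d = 88711; 88711 = 7 * 19 * 23 * 29; sigma = (1 + 7) * (1 + 19) * (1 + 23) * (1 + 29) = 8 * 20 * 24 * 30 = 115200; answer 115200

115200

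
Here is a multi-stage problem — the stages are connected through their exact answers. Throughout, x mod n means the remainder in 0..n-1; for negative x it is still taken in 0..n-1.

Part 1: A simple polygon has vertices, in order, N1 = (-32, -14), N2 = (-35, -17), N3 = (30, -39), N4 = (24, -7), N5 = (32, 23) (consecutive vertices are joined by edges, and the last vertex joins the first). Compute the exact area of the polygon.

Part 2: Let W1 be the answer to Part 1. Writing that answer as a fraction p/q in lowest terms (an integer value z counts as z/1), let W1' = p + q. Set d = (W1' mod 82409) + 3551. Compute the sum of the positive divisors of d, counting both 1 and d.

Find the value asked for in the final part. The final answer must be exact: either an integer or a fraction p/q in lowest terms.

Part 1: cross terms: (-32*-17 - -35*-14)=54, (-35*-39 - 30*-17)=1875, (30*-7 - 24*-39)=726, (24*23 - 32*-7)=776, (32*-14 - -32*23)=288; twice the area = |3719| = 3719; area = 3719/2; answer 3719/2
Part 2: W1 = 3719/2; threaded value p + q = 3721; d = 7272; 7272 = 2^3 * 3^2 * 101; sigma = (1 + 2 + 4 + 8) * (1 + 3 + 9) * (1 + 101) = 15 * 13 * 102 = 19890; answer 19890

19890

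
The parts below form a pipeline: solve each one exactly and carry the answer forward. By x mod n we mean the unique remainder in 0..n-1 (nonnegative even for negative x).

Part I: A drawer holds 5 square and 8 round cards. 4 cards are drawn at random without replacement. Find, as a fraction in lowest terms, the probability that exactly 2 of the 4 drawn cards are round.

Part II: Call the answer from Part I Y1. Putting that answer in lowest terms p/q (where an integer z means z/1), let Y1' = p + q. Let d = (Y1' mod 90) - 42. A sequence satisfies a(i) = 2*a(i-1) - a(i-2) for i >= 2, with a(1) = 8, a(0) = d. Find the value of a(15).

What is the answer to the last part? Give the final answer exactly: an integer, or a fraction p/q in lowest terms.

Part I: total draws C(13,4) = 715; favorable C(8,2)*C(5,2) = 280; P = 56/143; answer 56/143
Part II: Y1 = 56/143; threaded value p + q = 199; d = -23; a(2) = 2*(8) - 1*(-23) = 39; iterating: a(2)=39, a(3)=70, a(4)=101, a(5)=132, a(6)=163, a(7)=194, a(8)=225, a(9)=256, a(10)=287, a(11)=318, a(12)=349, a(13)=380, a(14)=411, a(15)=442; answer 442

442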